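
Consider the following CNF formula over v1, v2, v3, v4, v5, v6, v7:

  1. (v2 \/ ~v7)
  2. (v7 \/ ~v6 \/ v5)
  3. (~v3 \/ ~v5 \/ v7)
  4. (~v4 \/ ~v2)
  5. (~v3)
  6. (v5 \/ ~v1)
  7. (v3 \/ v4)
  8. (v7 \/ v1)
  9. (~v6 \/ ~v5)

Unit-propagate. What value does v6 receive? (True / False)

(~v3) is a unit clause: v3 = False.
From (v3 \/ v4) and v3 = False: v4 = True.
In (~v4 \/ ~v2), ~v4 is now false; ~v2 must hold, so v2 = False.
(v2 \/ ~v7) with v2 = False leaves only ~v7, so v7 = False.
From (v1 \/ v7) and v7 = False: v1 = True.
From (~v1 \/ v5) and v1 = True: v5 = True.
(~v6 \/ ~v5): since v5 = True, the clause reduces to (~v6). v6 = False.

False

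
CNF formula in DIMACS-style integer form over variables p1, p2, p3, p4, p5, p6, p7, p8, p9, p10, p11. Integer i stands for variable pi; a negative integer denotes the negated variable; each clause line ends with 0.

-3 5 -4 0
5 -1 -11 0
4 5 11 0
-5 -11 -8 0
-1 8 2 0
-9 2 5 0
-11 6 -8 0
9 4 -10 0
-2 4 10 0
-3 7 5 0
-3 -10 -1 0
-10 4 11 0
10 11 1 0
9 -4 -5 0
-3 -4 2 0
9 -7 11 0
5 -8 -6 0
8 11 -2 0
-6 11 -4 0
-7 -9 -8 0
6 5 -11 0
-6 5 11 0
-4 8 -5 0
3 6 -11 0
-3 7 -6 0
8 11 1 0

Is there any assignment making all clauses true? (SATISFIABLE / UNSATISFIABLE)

SATISFIABLE

Set p1 = False and propagate.
Set p2 = False and propagate.
Set p3 = True and propagate.
  then p4 is forced to False.
The remaining clauses are satisfied by p5 = True, p6 = True, p7 = True, p8 = False, p9 = True, p10 = True, p11 = True.
Every clause has at least one true literal under this assignment.
So p1 = False  p2 = False  p3 = True  p4 = False  p5 = True  p6 = True  p7 = True  p8 = False  p9 = True  p10 = True  p11 = True is a satisfying assignment.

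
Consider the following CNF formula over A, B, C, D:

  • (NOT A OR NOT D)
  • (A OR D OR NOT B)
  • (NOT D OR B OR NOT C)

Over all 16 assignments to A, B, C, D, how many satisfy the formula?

9

Case analysis on D and A:
  D=T, A=T: a clause becomes empty — 0.
  D=T, A=F: remaining (B,C) ∈ {(F,F); (T,F); (T,T)} — 3.
  D=F, A=T: remaining (B,C) ∈ {(F,F); (F,T); (T,F); (T,T)} — 4.
  D=F, A=F: remaining (B,C) ∈ {(F,F); (F,T)} — 2.
Total: 0 + 3 + 4 + 2 = 9.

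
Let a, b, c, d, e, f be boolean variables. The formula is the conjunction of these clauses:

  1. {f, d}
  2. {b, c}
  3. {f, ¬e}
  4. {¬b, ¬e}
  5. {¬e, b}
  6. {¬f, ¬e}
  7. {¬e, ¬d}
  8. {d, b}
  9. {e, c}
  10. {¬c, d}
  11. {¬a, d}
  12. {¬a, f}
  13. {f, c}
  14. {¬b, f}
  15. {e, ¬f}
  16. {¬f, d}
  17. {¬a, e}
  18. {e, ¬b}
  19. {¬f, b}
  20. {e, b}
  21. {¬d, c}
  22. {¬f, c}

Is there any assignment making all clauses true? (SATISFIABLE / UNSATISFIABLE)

e = True:
  propagation gives f=True; an empty clause results — contradiction.
e = False:
  propagation gives c=True, d=True, f=False, a=False; an empty clause results — contradiction.
Every branch closes, so no satisfying assignment exists.

UNSATISFIABLE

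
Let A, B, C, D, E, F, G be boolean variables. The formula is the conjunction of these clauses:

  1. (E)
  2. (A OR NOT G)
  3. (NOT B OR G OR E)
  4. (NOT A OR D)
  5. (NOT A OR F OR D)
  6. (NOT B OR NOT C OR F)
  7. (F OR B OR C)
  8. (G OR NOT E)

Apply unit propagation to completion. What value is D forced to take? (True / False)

True

Unit clause (E) sets E = True.
In (NOT E OR G), NOT E is now false; G must hold, so G = True.
(NOT G OR A): since G = True, the clause reduces to (A). A = True.
In (NOT A OR D), NOT A is now false; D must hold, so D = True.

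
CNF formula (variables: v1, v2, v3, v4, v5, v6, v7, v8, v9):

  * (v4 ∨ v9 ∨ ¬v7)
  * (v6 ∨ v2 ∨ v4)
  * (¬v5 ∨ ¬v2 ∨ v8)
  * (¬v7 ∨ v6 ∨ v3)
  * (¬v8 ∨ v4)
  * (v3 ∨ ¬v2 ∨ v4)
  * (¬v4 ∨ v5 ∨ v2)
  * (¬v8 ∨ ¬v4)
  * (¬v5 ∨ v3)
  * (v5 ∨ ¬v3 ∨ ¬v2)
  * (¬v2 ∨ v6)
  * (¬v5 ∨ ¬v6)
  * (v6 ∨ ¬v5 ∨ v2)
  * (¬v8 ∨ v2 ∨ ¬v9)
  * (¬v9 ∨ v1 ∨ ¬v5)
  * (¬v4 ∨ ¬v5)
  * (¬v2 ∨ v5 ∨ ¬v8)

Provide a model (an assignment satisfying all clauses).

Pure literal: v1 appears only positively; assign v1 = True.
v7 occurs only negated in the remaining clauses — set v7 = False.
Branch on v2: take v2 = True.
  then v6 is forced to True.
  then v5 is forced to False.
  then v3 is forced to False.
  then v4 is forced to True.
  then v8 is forced to False.
v9 is now unconstrained; take v9 = False.

v1=T, v2=T, v3=F, v4=T, v5=F, v6=T, v7=F, v8=F, v9=F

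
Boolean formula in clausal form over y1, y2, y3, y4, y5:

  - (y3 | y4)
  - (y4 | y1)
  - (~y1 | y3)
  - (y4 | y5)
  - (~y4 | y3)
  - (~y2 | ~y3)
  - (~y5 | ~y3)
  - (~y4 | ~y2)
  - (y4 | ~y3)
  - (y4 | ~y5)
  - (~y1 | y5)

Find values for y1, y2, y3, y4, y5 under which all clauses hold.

y1 = 0  y2 = 0  y3 = 1  y4 = 1  y5 = 0

Pure literal: y2 appears only negated; assign y2 = False.
Try y1 = False.
  then y4 is forced to True.
  then y3 is forced to True.
  then y5 is forced to False.
Every clause has at least one true literal under this assignment.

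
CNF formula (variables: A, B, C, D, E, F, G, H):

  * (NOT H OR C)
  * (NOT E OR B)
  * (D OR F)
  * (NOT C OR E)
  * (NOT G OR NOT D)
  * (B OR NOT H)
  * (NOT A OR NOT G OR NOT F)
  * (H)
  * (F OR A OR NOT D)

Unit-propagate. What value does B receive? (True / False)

True

(H) stands alone — H = True.
(NOT H OR C) with H = True leaves only C, so C = True.
(NOT C OR E) with C = True leaves only E, so E = True.
In (NOT E OR B), NOT E is now false; B must hold, so B = True.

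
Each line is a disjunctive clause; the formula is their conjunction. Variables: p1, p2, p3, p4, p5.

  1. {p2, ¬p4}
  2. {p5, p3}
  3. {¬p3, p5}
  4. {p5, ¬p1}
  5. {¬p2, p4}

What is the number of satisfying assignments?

8

Case analysis on p5 and p2:
  p5=T, p2=T: remaining (p1,p3,p4) ∈ {(F,F,T); (F,T,T); (T,F,T); (T,T,T)} — 4.
  p5=T, p2=F: remaining (p1,p3,p4) ∈ {(F,F,F); (F,T,F); (T,F,F); (T,T,F)} — 4.
  p5=F, p2=T: a clause becomes empty — 0.
  p5=F, p2=F: a clause becomes empty — 0.
Total: 4 + 4 + 0 + 0 = 8.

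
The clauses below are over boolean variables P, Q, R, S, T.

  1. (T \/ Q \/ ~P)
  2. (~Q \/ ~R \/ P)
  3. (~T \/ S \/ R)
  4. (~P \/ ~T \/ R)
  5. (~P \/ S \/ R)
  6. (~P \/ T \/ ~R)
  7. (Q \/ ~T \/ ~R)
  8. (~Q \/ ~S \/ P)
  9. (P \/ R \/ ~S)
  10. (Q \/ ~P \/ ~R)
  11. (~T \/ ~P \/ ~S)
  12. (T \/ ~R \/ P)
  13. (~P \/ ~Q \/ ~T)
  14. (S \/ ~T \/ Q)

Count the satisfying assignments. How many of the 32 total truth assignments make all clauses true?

3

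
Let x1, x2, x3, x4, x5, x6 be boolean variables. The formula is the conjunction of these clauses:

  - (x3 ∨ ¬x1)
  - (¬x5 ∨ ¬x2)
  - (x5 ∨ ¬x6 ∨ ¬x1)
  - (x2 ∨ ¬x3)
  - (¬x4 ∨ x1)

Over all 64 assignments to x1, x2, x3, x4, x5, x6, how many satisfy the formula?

Split on x1, then x2.
  x1=1, x2=1: remaining (x3,x4,x5,x6) ∈ {(1,0,0,0); (1,1,0,0)} — 2.
  x1=1, x2=0: a clause becomes empty — 0.
  x1=0, x2=1: remaining (x3,x4,x5,x6) ∈ {(0,0,0,0); (0,0,0,1); (1,0,0,0); (1,0,0,1)} — 4.
  x1=0, x2=0: remaining (x3,x4,x5,x6) ∈ {(0,0,0,0); (0,0,0,1); (0,0,1,0); (0,0,1,1)} — 4.
Total: 2 + 0 + 4 + 4 = 10.

10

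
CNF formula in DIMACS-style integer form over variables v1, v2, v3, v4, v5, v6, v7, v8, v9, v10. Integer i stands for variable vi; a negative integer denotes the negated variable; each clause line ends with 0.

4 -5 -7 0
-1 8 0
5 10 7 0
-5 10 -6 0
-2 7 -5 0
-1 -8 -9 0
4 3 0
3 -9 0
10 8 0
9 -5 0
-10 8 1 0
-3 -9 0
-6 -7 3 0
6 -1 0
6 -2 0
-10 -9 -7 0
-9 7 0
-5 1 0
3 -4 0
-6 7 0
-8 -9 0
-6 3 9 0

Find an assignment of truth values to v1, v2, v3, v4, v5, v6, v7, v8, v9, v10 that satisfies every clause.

Pure literal: v2 appears only negated; assign v2 = False.
Try v1 = True.
  then v8 is forced to True.
  then v9 is forced to False.
  then v5 is forced to False.
  then v6 is forced to True.
  then v7 is forced to True.
  then v3 is forced to True.
v4, v10 are now unconstrained; take v4 = False, v10 = False.

v1 = T  v2 = F  v3 = T  v4 = F  v5 = F  v6 = T  v7 = T  v8 = T  v9 = F  v10 = F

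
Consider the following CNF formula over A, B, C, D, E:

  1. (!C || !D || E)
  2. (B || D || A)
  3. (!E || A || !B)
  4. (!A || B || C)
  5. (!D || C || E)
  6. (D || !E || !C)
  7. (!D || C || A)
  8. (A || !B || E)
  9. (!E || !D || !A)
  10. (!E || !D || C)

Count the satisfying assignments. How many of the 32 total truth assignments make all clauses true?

5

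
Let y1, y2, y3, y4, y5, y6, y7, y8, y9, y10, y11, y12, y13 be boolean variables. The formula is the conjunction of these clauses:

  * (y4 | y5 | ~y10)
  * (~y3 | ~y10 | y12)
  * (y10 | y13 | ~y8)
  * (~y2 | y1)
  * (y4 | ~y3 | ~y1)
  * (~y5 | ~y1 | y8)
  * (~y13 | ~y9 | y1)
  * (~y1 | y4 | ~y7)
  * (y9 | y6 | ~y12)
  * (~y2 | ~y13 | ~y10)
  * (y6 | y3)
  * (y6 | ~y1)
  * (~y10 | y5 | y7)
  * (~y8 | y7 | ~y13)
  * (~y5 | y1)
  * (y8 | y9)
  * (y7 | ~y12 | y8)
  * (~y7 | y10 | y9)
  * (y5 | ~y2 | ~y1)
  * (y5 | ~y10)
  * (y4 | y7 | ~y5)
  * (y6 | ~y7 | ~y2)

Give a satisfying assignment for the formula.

y4 occurs only positively in the remaining clauses — set y4 = True.
Pure literal: y6 appears only positively; assign y6 = True.
Set y1 = True and propagate.
Branch on y2: take y2 = True.
  then y5 is forced to True.
  then y8 is forced to True.
Try y3 = True.
For the remaining variables, y7 = True, y9 = True, y10 = False, y11 = True, y12 = True, y13 = True works.
Every clause has at least one true literal under this assignment.
Check each clause:
  1. (~y10 | y4 | y5) — y4 is true.
  2. (~y3 | y12 | ~y10) — y12 is true.
  3. (y10 | ~y8 | y13) — y13 is true.
  4. (y1 | ~y2) — y1 is true.
  5. (~y1 | ~y3 | y4) — y4 is true.
  6. (~y1 | ~y5 | y8) — y8 is true.
  7. (y1 | ~y13 | ~y9) — y1 is true.
  8. (~y1 | y4 | ~y7) — y4 is true.
  9. (y9 | y6 | ~y12) — y9 is true.
  10. (~y10 | ~y2 | ~y13) — ~y10 is true.
  11. (y3 | y6) — y3 is true.
  12. (~y1 | y6) — y6 is true.
  13. (y5 | y7 | ~y10) — y5 is true.
  14. (~y13 | y7 | ~y8) — y7 is true.
  15. (~y5 | y1) — y1 is true.
  16. (y9 | y8) — y8 is true.
  17. (y8 | y7 | ~y12) — y8 is true.
  18. (y9 | y10 | ~y7) — y9 is true.
  19. (~y1 | ~y2 | y5) — y5 is true.
  20. (y5 | ~y10) — y5 is true.
  21. (y7 | ~y5 | y4) — y4 is true.
  22. (~y7 | y6 | ~y2) — y6 is true.

y1 = T, y2 = T, y3 = T, y4 = T, y5 = T, y6 = T, y7 = T, y8 = T, y9 = T, y10 = F, y11 = T, y12 = T, y13 = T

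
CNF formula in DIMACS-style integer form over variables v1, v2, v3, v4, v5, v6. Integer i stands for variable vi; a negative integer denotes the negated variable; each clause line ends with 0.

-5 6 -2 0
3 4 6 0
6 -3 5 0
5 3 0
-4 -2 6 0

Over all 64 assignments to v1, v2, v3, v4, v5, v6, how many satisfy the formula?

Split on v6, then v3.
  v6=T, v3=T: v1, v2, v4, v5 free → 2^4 = 16.
  v6=T, v3=F: forces v5=T; v1, v2, v4 free → 2^3 = 8.
  v6=F, v3=T: remaining (v1,v2,v4,v5) ∈ {(F,F,F,T); (F,F,T,T); (T,F,F,T); (T,F,T,T)} — 4.
  v6=F, v3=F: remaining (v1,v2,v4,v5) ∈ {(F,F,T,T); (T,F,T,T)} — 2.
Total: 16 + 8 + 4 + 2 = 30.

30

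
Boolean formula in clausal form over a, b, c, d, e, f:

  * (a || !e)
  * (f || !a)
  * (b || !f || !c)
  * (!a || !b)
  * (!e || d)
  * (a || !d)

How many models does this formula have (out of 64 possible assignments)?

Case analysis on a and b:
  a=T, b=T: a clause becomes empty — 0.
  a=T, b=F: remaining (c,d,e,f) ∈ {(F,F,F,T); (F,T,F,T); (F,T,T,T)} — 3.
  a=F, b=T: remaining (c,d,e,f) ∈ {(F,F,F,F); (F,F,F,T); (T,F,F,F); (T,F,F,T)} — 4.
  a=F, b=F: remaining (c,d,e,f) ∈ {(F,F,F,F); (F,F,F,T); (T,F,F,F)} — 3.
Total: 0 + 3 + 4 + 3 = 10.

10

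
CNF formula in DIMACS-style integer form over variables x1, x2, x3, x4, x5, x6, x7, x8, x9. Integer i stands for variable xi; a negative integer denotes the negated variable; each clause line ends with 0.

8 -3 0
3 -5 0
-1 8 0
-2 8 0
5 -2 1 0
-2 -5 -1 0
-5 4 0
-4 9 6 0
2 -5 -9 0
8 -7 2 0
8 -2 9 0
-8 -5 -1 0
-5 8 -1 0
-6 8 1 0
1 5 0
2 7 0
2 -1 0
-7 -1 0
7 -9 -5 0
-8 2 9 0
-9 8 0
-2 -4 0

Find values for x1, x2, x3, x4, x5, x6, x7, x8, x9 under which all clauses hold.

x1 = 1, x2 = 1, x3 = 0, x4 = 0, x5 = 0, x6 = 1, x7 = 0, x8 = 1, x9 = 0

Check each clause:
  1. (NOT x3 OR x8) — x8 is true.
  2. (x3 OR NOT x5) — NOT x5 is true.
  3. (x8 OR NOT x1) — x8 is true.
  4. (x8 OR NOT x2) — x8 is true.
  5. (x5 OR x1 OR NOT x2) — x1 is true.
  6. (NOT x2 OR NOT x5 OR NOT x1) — NOT x5 is true.
  7. (NOT x5 OR x4) — NOT x5 is true.
  8. (x9 OR NOT x4 OR x6) — NOT x4 is true.
  9. (x2 OR NOT x9 OR NOT x5) — x2 is true.
  10. (x8 OR x2 OR NOT x7) — x8 is true.
  11. (x8 OR x9 OR NOT x2) — x8 is true.
  12. (NOT x8 OR NOT x1 OR NOT x5) — NOT x5 is true.
  13. (NOT x1 OR NOT x5 OR x8) — x8 is true.
  14. (x1 OR x8 OR NOT x6) — x8 is true.
  15. (x1 OR x5) — x1 is true.
  16. (x2 OR x7) — x2 is true.
  17. (x2 OR NOT x1) — x2 is true.
  18. (NOT x7 OR NOT x1) — NOT x7 is true.
  19. (NOT x9 OR x7 OR NOT x5) — NOT x5 is true.
  20. (x9 OR x2 OR NOT x8) — x2 is true.
  21. (NOT x9 OR x8) — x8 is true.
  22. (NOT x4 OR NOT x2) — NOT x4 is true.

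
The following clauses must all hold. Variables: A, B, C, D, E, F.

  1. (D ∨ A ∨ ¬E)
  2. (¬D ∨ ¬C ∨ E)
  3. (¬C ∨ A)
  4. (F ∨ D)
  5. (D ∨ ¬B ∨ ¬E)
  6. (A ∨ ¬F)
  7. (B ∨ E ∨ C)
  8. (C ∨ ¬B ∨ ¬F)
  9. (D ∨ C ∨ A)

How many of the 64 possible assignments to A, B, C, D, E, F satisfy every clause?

15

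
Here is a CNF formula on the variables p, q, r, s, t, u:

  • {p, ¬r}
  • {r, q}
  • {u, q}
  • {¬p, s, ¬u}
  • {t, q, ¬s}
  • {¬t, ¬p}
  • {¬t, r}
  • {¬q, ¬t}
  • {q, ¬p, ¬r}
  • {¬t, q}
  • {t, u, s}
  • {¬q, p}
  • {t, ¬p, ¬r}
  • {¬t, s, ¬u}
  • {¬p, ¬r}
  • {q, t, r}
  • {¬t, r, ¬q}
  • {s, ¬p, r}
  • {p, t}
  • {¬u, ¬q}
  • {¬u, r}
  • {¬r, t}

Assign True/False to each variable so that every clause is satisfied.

p = True, q = True, r = False, s = True, t = False, u = False

Check each clause:
  1. {p, ¬r} — p is true.
  2. {r, q} — q is true.
  3. {q, u} — q is true.
  4. {¬p, s, ¬u} — ¬u is true.
  5. {t, q, ¬s} — q is true.
  6. {¬t, ¬p} — ¬t is true.
  7. {¬t, r} — ¬t is true.
  8. {¬t, ¬q} — ¬t is true.
  9. {q, ¬r, ¬p} — q is true.
  10. {¬t, q} — q is true.
  11. {s, u, t} — s is true.
  12. {¬q, p} — p is true.
  13. {¬r, ¬p, t} — ¬r is true.
  14. {¬t, s, ¬u} — ¬u is true.
  15. {¬p, ¬r} — ¬r is true.
  16. {r, t, q} — q is true.
  17. {¬q, r, ¬t} — ¬t is true.
  18. {s, ¬p, r} — s is true.
  19. {p, t} — p is true.
  20. {¬q, ¬u} — ¬u is true.
  21. {r, ¬u} — ¬u is true.
  22. {¬r, t} — ¬r is true.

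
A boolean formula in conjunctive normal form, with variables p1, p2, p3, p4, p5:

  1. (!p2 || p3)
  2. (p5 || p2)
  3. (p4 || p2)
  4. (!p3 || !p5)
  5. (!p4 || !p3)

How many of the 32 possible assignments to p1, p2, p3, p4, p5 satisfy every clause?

Satisfying assignments:
  p1=0 p2=0 p3=0 p4=1 p5=1
  p1=0 p2=1 p3=1 p4=0 p5=0
  p1=1 p2=0 p3=0 p4=1 p5=1
  p1=1 p2=1 p3=1 p4=0 p5=0
Count: 4.

4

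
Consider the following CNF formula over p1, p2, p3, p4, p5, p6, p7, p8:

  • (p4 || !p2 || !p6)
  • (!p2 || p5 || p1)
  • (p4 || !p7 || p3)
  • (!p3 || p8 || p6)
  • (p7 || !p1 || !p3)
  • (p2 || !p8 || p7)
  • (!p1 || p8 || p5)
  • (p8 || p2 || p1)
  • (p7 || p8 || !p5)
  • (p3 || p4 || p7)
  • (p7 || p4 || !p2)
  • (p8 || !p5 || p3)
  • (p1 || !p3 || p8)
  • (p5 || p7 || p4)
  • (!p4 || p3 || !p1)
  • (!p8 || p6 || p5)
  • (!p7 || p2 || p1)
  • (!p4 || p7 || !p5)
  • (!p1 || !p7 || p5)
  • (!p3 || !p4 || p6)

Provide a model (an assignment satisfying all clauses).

p1 = True, p2 = False, p3 = True, p4 = False, p5 = True, p6 = True, p7 = True, p8 = False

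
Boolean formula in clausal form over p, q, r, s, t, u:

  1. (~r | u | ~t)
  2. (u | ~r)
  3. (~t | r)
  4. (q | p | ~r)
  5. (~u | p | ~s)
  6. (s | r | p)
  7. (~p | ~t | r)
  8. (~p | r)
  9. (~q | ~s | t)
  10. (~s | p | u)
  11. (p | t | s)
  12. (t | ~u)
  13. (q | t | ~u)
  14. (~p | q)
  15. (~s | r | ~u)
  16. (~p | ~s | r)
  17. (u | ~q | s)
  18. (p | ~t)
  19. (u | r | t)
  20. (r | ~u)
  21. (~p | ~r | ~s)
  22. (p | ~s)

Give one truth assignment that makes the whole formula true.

p=True  q=True  r=True  s=False  t=True  u=True

Try p = True.
  then r is forced to True.
  then u is forced to True.
  then t is forced to True.
  then q is forced to True.
  then s is forced to False.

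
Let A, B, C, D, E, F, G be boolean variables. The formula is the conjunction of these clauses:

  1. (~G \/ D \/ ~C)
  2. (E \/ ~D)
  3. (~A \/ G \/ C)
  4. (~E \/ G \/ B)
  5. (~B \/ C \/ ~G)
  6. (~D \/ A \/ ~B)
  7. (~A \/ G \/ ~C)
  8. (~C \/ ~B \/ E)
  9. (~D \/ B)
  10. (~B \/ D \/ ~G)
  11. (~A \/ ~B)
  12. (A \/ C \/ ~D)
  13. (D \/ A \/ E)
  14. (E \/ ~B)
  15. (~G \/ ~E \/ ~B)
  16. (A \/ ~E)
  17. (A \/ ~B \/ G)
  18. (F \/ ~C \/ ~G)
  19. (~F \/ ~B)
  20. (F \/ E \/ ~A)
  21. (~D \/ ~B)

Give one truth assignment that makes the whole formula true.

A=1, B=0, C=0, D=0, E=1, F=0, G=1

Check each clause:
  1. (~G \/ D \/ ~C) — ~C is true.
  2. (~D \/ E) — ~D is true.
  3. (C \/ G \/ ~A) — G is true.
  4. (G \/ B \/ ~E) — G is true.
  5. (~G \/ ~B \/ C) — ~B is true.
  6. (A \/ ~D \/ ~B) — A is true.
  7. (G \/ ~A \/ ~C) — ~C is true.
  8. (~C \/ E \/ ~B) — E is true.
  9. (B \/ ~D) — ~D is true.
  10. (~G \/ D \/ ~B) — ~B is true.
  11. (~B \/ ~A) — ~B is true.
  12. (C \/ ~D \/ A) — A is true.
  13. (E \/ A \/ D) — A is true.
  14. (~B \/ E) — E is true.
  15. (~G \/ ~E \/ ~B) — ~B is true.
  16. (A \/ ~E) — A is true.
  17. (~B \/ A \/ G) — A is true.
  18. (~G \/ F \/ ~C) — ~C is true.
  19. (~B \/ ~F) — ~F is true.
  20. (F \/ E \/ ~A) — E is true.
  21. (~D \/ ~B) — ~D is true.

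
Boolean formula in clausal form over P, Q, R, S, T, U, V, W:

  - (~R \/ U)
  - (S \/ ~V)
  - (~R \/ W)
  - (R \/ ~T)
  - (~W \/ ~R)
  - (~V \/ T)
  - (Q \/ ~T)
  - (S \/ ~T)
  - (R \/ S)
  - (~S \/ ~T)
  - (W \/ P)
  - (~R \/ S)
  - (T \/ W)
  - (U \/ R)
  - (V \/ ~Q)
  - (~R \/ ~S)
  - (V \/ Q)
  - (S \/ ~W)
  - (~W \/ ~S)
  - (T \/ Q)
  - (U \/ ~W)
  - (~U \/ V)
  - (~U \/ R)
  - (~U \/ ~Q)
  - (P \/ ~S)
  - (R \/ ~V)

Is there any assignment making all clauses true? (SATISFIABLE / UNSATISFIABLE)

UNSATISFIABLE

R = True:
  propagation gives U=True, W=True; an empty clause results — contradiction.
R = False:
  propagation gives T=False, V=False, S=True, W=True; an empty clause results — contradiction.
Every branch closes, so no satisfying assignment exists.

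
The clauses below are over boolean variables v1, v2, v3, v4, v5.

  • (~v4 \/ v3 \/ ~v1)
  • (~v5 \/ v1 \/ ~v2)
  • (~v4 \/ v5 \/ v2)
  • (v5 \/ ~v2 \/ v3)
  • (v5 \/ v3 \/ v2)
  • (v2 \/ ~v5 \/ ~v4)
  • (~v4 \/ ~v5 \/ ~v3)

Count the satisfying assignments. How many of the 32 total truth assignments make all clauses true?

12

Split on v5, then v2.
  v5=1, v2=1: remaining (v1,v3,v4) ∈ {(1,0,0); (1,1,0)} — 2.
  v5=1, v2=0: remaining (v1,v3,v4) ∈ {(0,0,0); (0,1,0); (1,0,0); (1,1,0)} — 4.
  v5=0, v2=1: remaining (v1,v3,v4) ∈ {(0,1,0); (0,1,1); (1,1,0); (1,1,1)} — 4.
  v5=0, v2=0: remaining (v1,v3,v4) ∈ {(0,1,0); (1,1,0)} — 2.
Total: 2 + 4 + 4 + 2 = 12.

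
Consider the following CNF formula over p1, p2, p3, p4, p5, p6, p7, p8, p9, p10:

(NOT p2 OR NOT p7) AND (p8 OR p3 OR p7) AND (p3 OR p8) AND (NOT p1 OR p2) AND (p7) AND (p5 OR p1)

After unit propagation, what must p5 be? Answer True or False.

Unit clause (p7) sets p7 = True.
(NOT p7 OR NOT p2) with p7 = True leaves only NOT p2, so p2 = False.
In (p2 OR NOT p1), p2 is now false; NOT p1 must hold, so p1 = False.
(p1 OR p5): since p1 = False, the clause reduces to (p5). p5 = True.

True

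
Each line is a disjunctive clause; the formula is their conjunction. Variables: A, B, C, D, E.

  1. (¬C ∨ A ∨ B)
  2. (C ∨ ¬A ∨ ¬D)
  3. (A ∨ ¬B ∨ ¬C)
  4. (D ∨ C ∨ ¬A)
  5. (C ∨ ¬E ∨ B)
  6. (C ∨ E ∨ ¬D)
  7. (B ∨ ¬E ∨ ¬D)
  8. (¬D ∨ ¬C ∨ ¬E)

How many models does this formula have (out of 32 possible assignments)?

10

Case analysis on C and D:
  C=1, D=1: remaining (A,B,E) ∈ {(1,0,0); (1,1,0)} — 2.
  C=1, D=0: remaining (A,B,E) ∈ {(1,0,0); (1,0,1); (1,1,0); (1,1,1)} — 4.
  C=0, D=1: remaining (A,B,E) ∈ {(0,1,1)} — 1.
  C=0, D=0: remaining (A,B,E) ∈ {(0,0,0); (0,1,0); (0,1,1)} — 3.
Total: 2 + 4 + 1 + 3 = 10.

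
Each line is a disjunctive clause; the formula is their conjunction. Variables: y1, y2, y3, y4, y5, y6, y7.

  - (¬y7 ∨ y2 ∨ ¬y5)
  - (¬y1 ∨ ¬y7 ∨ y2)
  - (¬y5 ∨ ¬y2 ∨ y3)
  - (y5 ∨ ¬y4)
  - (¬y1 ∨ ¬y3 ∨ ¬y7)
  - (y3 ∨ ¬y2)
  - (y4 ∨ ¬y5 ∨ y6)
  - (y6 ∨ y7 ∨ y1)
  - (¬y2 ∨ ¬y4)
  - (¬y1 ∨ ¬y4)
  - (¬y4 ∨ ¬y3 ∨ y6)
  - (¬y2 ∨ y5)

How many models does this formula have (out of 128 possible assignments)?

Case analysis on y2 and y4:
  y2=1, y4=1: a clause becomes empty — 0.
  y2=1, y4=0: remaining (y1,y3,y5,y6,y7) ∈ {(0,1,1,1,0); (0,1,1,1,1); (1,1,1,1,0)} — 3.
  y2=0, y4=1: remaining (y1,y3,y5,y6,y7) ∈ {(0,0,1,1,0); (0,1,1,1,0)} — 2.
  y2=0, y4=0: y3 free; 7 ways for (y1,y5,y6,y7) × 2^1 = 14.
Total: 0 + 3 + 2 + 14 = 19.

19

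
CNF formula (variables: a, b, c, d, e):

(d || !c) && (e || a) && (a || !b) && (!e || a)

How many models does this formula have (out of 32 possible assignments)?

12

Split on a, then e.
  a=T, e=T: b free; 3 ways for (c,d) × 2^1 = 6.
  a=T, e=F: b free; 3 ways for (c,d) × 2^1 = 6.
  a=F, e=T: a clause becomes empty — 0.
  a=F, e=F: a clause becomes empty — 0.
Total: 6 + 6 + 0 + 0 = 12.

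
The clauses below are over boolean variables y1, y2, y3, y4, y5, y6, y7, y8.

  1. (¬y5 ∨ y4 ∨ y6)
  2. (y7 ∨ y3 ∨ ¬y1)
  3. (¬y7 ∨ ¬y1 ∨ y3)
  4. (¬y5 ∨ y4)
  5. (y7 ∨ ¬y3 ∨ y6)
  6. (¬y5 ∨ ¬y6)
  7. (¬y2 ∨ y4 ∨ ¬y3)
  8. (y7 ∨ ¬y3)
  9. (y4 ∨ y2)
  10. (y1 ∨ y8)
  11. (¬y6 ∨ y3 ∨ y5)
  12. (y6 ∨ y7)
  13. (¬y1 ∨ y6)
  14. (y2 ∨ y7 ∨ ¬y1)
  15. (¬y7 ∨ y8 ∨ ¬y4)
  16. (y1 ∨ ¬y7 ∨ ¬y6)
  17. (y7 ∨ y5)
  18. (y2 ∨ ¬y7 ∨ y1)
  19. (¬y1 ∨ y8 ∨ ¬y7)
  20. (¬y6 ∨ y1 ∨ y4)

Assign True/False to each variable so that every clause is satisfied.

y1=0  y2=1  y3=0  y4=0  y5=0  y6=0  y7=1  y8=1

Check each clause:
  1. (y4 ∨ ¬y5 ∨ y6) — ¬y5 is true.
  2. (y3 ∨ y7 ∨ ¬y1) — ¬y1 is true.
  3. (¬y1 ∨ ¬y7 ∨ y3) — ¬y1 is true.
  4. (¬y5 ∨ y4) — ¬y5 is true.
  5. (y7 ∨ ¬y3 ∨ y6) — ¬y3 is true.
  6. (¬y6 ∨ ¬y5) — ¬y6 is true.
  7. (¬y3 ∨ ¬y2 ∨ y4) — ¬y3 is true.
  8. (¬y3 ∨ y7) — ¬y3 is true.
  9. (y2 ∨ y4) — y2 is true.
  10. (y8 ∨ y1) — y8 is true.
  11. (y5 ∨ y3 ∨ ¬y6) — ¬y6 is true.
  12. (y6 ∨ y7) — y7 is true.
  13. (¬y1 ∨ y6) — ¬y1 is true.
  14. (y7 ∨ ¬y1 ∨ y2) — y2 is true.
  15. (¬y4 ∨ y8 ∨ ¬y7) — y8 is true.
  16. (¬y7 ∨ ¬y6 ∨ y1) — ¬y6 is true.
  17. (y5 ∨ y7) — y7 is true.
  18. (y2 ∨ y1 ∨ ¬y7) — y2 is true.
  19. (¬y1 ∨ ¬y7 ∨ y8) — y8 is true.
  20. (¬y6 ∨ y4 ∨ y1) — ¬y6 is true.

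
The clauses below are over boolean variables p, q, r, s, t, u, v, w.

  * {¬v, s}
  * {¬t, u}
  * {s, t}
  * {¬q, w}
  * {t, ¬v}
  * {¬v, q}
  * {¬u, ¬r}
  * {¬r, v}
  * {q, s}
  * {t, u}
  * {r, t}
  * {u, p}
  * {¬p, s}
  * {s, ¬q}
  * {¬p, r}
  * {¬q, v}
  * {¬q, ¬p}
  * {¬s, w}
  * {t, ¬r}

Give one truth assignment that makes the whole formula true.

p=F, q=T, r=F, s=T, t=T, u=T, v=T, w=T

Pure literal: w appears only positively; assign w = True.
Try p = False.
  then u is forced to True.
  then r is forced to False.
  then t is forced to True.
For the remaining variables, q = True, s = True, v = True works.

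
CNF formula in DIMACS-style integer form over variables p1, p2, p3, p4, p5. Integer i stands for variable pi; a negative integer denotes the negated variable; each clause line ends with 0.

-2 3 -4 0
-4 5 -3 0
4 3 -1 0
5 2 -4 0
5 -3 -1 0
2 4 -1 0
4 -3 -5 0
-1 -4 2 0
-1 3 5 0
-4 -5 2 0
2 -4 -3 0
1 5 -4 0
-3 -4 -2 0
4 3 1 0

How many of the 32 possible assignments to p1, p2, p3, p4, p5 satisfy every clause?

The models are:
  p1=0 p2=0 p3=1 p4=0 p5=0
  p1=0 p2=1 p3=1 p4=0 p5=0
That's 2 in total.

2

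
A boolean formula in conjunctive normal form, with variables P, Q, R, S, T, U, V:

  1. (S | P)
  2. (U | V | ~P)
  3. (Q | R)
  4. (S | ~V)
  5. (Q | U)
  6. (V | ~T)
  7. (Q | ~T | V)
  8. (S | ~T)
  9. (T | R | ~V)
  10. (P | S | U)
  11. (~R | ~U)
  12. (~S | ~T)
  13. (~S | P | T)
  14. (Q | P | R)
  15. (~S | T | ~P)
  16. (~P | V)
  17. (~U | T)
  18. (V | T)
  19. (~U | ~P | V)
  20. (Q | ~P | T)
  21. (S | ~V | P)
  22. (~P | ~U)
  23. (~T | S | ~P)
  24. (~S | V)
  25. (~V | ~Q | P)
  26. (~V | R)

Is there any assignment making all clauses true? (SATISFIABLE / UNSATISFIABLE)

P = True:
  propagation gives V=True, S=True, T=False; an empty clause results — contradiction.
P = False:
  propagation gives S=True, T=False; an empty clause results — contradiction.
Every branch closes, so no satisfying assignment exists.

UNSATISFIABLE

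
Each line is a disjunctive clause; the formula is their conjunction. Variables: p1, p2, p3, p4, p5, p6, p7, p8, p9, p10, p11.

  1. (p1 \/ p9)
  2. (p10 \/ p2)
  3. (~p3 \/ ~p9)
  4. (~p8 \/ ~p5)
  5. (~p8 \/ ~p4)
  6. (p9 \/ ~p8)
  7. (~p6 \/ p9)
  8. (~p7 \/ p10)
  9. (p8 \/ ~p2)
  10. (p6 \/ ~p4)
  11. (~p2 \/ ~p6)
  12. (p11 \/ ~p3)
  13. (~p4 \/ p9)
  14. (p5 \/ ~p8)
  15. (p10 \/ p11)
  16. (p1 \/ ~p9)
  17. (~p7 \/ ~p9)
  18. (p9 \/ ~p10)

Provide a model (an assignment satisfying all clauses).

p1=T, p2=F, p3=F, p4=F, p5=F, p6=T, p7=F, p8=F, p9=T, p10=T, p11=T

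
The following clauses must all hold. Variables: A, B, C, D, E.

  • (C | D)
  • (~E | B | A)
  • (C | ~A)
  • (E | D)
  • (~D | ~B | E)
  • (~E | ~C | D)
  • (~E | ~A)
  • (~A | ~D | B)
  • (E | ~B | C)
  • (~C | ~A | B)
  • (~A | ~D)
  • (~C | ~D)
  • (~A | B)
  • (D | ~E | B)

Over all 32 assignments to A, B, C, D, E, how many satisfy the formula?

The models are:
  A=0 B=0 C=0 D=1 E=0
  A=0 B=1 C=0 D=1 E=1
That's 2 in total.

2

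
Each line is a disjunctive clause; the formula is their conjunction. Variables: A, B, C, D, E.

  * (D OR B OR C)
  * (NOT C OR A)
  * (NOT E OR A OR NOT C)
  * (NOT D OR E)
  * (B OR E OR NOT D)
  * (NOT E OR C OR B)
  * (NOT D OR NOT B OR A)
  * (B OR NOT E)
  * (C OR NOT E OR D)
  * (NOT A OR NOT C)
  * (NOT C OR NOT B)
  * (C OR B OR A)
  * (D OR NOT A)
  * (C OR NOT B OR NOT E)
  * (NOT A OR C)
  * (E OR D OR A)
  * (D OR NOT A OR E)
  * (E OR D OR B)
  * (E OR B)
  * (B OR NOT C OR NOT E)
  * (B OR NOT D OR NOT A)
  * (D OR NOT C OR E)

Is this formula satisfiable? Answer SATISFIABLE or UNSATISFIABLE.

UNSATISFIABLE

E = True:
  propagation gives B=True, C=False; an empty clause results — contradiction.
E = False:
  propagation gives D=False, A=False; an empty clause results — contradiction.
Every branch closes, so no satisfying assignment exists.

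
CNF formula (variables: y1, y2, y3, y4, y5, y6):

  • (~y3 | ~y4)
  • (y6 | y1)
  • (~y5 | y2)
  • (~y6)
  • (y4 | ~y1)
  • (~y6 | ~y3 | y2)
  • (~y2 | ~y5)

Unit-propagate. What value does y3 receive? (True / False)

False

(~y6) is a unit clause: y6 = False.
(y6 | y1): since y6 = False, the clause reduces to (y1). y1 = True.
(y4 | ~y1): since y1 = True, the clause reduces to (y4). y4 = True.
(~y3 | ~y4) with y4 = True leaves only ~y3, so y3 = False.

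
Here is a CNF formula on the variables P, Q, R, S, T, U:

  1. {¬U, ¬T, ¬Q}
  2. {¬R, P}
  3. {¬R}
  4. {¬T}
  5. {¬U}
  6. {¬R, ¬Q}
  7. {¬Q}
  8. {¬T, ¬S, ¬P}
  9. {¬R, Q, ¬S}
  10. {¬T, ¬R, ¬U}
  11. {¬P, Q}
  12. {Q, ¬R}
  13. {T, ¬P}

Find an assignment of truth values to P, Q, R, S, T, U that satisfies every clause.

P=False  Q=False  R=False  S=True  T=False  U=False

Check each clause:
  1. {¬U, ¬T, ¬Q} — ¬U is true.
  2. {¬R, P} — ¬R is true.
  3. {¬R} — ¬R is true.
  4. {¬T} — ¬T is true.
  5. {¬U} — ¬U is true.
  6. {¬R, ¬Q} — ¬R is true.
  7. {¬Q} — ¬Q is true.
  8. {¬P, ¬S, ¬T} — ¬T is true.
  9. {¬S, Q, ¬R} — ¬R is true.
  10. {¬U, ¬R, ¬T} — ¬U is true.
  11. {Q, ¬P} — ¬P is true.
  12. {¬R, Q} — ¬R is true.
  13. {T, ¬P} — ¬P is true.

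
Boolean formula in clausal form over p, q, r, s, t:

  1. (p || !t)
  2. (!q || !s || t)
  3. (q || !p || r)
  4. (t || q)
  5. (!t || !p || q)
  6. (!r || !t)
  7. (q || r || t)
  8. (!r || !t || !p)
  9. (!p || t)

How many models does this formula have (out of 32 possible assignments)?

4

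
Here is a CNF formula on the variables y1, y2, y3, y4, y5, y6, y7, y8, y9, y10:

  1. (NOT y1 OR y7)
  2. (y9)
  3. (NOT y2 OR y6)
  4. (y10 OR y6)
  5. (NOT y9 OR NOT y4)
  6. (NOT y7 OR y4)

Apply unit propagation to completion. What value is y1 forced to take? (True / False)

False

Unit clause (y9) sets y9 = True.
In (NOT y4 OR NOT y9), NOT y9 is now false; NOT y4 must hold, so y4 = False.
(y4 OR NOT y7) with y4 = False leaves only NOT y7, so y7 = False.
In (NOT y1 OR y7), y7 is now false; NOT y1 must hold, so y1 = False.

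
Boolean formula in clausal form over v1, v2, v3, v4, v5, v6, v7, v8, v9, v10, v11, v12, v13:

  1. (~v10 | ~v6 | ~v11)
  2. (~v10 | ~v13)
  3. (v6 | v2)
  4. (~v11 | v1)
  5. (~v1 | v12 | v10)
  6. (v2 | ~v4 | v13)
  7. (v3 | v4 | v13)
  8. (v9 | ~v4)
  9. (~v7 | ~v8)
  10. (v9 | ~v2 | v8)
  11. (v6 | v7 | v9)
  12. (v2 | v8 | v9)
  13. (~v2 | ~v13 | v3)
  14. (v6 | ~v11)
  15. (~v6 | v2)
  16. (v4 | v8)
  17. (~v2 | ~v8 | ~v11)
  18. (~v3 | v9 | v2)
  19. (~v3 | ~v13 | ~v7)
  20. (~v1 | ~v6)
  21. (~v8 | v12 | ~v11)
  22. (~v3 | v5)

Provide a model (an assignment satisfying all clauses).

v1 = True  v2 = True  v3 = True  v4 = False  v5 = True  v6 = False  v7 = False  v8 = True  v9 = True  v10 = False  v11 = False  v12 = True  v13 = True

v5 occurs only positively in the remaining clauses — set v5 = True.
Pure literal: v9 appears only positively; assign v9 = True.
Branch on v1: take v1 = True.
  then v6 is forced to False.
  then v2 is forced to True.
  then v11 is forced to False.
Set v3 = True and propagate.
For the remaining variables, v4 = False, v7 = False, v8 = True, v10 = False, v12 = True, v13 = True works.
Every clause has at least one true literal under this assignment.
Check each clause:
  1. (~v6 | ~v10 | ~v11) — ~v6 is true.
  2. (~v10 | ~v13) — ~v10 is true.
  3. (v2 | v6) — v2 is true.
  4. (v1 | ~v11) — v1 is true.
  5. (v12 | ~v1 | v10) — v12 is true.
  6. (v2 | ~v4 | v13) — v2 is true.
  7. (v13 | v4 | v3) — v3 is true.
  8. (v9 | ~v4) — v9 is true.
  9. (~v8 | ~v7) — ~v7 is true.
  10. (v9 | v8 | ~v2) — v8 is true.
  11. (v7 | v6 | v9) — v9 is true.
  12. (v9 | v2 | v8) — v8 is true.
  13. (~v13 | v3 | ~v2) — v3 is true.
  14. (v6 | ~v11) — ~v11 is true.
  15. (v2 | ~v6) — ~v6 is true.
  16. (v8 | v4) — v8 is true.
  17. (~v11 | ~v2 | ~v8) — ~v11 is true.
  18. (v2 | v9 | ~v3) — v9 is true.
  19. (~v13 | ~v7 | ~v3) — ~v7 is true.
  20. (~v1 | ~v6) — ~v6 is true.
  21. (~v8 | ~v11 | v12) — v12 is true.
  22. (v5 | ~v3) — v5 is true.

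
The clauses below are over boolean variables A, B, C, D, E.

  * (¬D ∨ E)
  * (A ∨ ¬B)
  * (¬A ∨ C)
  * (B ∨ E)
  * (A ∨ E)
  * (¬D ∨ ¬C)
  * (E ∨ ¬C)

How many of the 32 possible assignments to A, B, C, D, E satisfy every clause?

5

The models are:
  A=F B=F C=F D=F E=T
  A=F B=F C=F D=T E=T
  A=F B=F C=T D=F E=T
  A=T B=F C=T D=F E=T
  A=T B=T C=T D=F E=T
Count: 5.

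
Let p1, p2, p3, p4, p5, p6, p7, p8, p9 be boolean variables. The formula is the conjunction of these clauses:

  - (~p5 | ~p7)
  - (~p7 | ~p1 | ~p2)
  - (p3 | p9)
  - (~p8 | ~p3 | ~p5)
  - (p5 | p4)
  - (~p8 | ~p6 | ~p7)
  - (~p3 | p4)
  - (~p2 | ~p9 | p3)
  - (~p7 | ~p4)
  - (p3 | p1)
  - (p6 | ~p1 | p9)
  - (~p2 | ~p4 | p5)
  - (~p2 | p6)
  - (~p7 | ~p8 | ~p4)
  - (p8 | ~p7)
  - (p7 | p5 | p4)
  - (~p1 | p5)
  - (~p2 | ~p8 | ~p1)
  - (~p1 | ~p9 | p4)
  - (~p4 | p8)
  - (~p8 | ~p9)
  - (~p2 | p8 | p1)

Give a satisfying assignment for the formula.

p1=False, p2=False, p3=True, p4=True, p5=False, p6=True, p7=False, p8=True, p9=False

Check each clause:
  1. (~p7 | ~p5) — ~p7 is true.
  2. (~p1 | ~p7 | ~p2) — ~p7 is true.
  3. (p9 | p3) — p3 is true.
  4. (~p3 | ~p8 | ~p5) — ~p5 is true.
  5. (p4 | p5) — p4 is true.
  6. (~p6 | ~p7 | ~p8) — ~p7 is true.
  7. (~p3 | p4) — p4 is true.
  8. (~p2 | p3 | ~p9) — p3 is true.
  9. (~p7 | ~p4) — ~p7 is true.
  10. (p1 | p3) — p3 is true.
  11. (~p1 | p6 | p9) — ~p1 is true.
  12. (~p4 | p5 | ~p2) — ~p2 is true.
  13. (p6 | ~p2) — p6 is true.
  14. (~p7 | ~p4 | ~p8) — ~p7 is true.
  15. (p8 | ~p7) — p8 is true.
  16. (p4 | p7 | p5) — p4 is true.
  17. (~p1 | p5) — ~p1 is true.
  18. (~p8 | ~p1 | ~p2) — ~p2 is true.
  19. (p4 | ~p9 | ~p1) — p4 is true.
  20. (p8 | ~p4) — p8 is true.
  21. (~p9 | ~p8) — ~p9 is true.
  22. (p1 | p8 | ~p2) — p8 is true.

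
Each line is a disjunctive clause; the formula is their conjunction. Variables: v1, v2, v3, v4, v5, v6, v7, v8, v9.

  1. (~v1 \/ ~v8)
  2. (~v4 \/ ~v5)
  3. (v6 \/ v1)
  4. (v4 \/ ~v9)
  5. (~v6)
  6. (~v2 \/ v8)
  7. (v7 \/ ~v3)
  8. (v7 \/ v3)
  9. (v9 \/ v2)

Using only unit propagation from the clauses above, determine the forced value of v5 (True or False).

False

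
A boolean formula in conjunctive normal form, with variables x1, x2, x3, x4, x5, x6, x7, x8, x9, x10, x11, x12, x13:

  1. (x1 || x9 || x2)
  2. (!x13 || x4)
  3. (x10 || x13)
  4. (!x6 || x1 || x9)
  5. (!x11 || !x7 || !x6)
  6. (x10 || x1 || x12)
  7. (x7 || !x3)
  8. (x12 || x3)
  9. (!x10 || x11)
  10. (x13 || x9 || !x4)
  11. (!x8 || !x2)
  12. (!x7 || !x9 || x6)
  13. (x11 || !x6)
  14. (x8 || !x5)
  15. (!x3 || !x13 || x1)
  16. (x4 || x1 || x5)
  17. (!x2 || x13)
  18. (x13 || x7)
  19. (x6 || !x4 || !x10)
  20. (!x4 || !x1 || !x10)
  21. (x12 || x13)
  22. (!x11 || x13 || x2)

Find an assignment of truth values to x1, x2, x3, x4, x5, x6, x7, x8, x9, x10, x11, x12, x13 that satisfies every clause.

x12 occurs only positively in the remaining clauses — set x12 = True.
Set x1 = True and propagate.
For the remaining variables, x2 = False, x3 = True, x4 = True, x5 = False, x6 = False, x7 = True, x8 = False, x9 = False, x10 = False, x11 = False, x13 = True works.

x1 = T, x2 = F, x3 = T, x4 = T, x5 = F, x6 = F, x7 = T, x8 = F, x9 = F, x10 = F, x11 = F, x12 = T, x13 = T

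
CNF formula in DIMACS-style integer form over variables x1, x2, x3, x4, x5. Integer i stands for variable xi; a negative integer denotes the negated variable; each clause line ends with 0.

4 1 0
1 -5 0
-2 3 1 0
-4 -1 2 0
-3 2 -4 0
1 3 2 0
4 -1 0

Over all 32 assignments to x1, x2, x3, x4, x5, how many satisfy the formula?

The models are:
  x1=0 x2=1 x3=1 x4=1 x5=0
  x1=1 x2=1 x3=0 x4=1 x5=0
  x1=1 x2=1 x3=0 x4=1 x5=1
  x1=1 x2=1 x3=1 x4=1 x5=0
  x1=1 x2=1 x3=1 x4=1 x5=1
That's 5 in total.

5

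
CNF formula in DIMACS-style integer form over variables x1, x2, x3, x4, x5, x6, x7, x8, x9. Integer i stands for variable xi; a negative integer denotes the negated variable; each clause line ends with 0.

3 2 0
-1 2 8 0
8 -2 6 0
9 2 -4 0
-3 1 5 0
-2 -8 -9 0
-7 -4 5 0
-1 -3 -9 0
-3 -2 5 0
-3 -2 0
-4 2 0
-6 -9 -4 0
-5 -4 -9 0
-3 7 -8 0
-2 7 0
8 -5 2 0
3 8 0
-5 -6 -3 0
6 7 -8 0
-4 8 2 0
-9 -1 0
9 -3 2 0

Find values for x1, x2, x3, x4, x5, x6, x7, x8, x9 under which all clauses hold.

x1 = T, x2 = T, x3 = F, x4 = T, x5 = T, x6 = F, x7 = T, x8 = T, x9 = F

Check each clause:
  1. (x3 || x2) — x2 is true.
  2. (x8 || !x1 || x2) — x8 is true.
  3. (x8 || x6 || !x2) — x8 is true.
  4. (x2 || !x4 || x9) — x2 is true.
  5. (x1 || !x3 || x5) — x1 is true.
  6. (!x2 || !x9 || !x8) — !x9 is true.
  7. (!x7 || x5 || !x4) — x5 is true.
  8. (!x1 || !x3 || !x9) — !x3 is true.
  9. (!x3 || x5 || !x2) — !x3 is true.
  10. (!x3 || !x2) — !x3 is true.
  11. (!x4 || x2) — x2 is true.
  12. (!x9 || !x6 || !x4) — !x6 is true.
  13. (!x9 || !x5 || !x4) — !x9 is true.
  14. (x7 || !x3 || !x8) — !x3 is true.
  15. (x7 || !x2) — x7 is true.
  16. (x8 || !x5 || x2) — x8 is true.
  17. (x8 || x3) — x8 is true.
  18. (!x3 || !x6 || !x5) — !x6 is true.
  19. (x6 || x7 || !x8) — x7 is true.
  20. (!x4 || x2 || x8) — x8 is true.
  21. (!x9 || !x1) — !x9 is true.
  22. (!x3 || x9 || x2) — x2 is true.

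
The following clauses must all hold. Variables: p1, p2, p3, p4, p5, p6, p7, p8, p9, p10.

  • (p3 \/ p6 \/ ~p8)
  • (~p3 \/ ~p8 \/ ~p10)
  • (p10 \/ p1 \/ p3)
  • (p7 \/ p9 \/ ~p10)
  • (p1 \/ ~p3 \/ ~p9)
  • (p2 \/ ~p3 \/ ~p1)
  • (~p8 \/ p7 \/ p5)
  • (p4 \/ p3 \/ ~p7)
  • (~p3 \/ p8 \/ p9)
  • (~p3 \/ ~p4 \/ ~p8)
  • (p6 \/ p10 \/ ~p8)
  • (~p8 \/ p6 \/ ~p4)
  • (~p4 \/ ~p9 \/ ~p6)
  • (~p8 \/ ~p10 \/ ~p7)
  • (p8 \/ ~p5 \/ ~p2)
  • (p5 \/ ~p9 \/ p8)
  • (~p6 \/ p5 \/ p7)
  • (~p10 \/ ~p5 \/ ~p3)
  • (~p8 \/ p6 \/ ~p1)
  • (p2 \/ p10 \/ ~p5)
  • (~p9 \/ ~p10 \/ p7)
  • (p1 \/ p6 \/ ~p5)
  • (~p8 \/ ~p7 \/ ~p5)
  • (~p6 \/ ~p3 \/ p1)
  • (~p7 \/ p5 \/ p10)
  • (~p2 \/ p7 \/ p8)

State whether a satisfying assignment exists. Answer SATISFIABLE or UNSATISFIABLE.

SATISFIABLE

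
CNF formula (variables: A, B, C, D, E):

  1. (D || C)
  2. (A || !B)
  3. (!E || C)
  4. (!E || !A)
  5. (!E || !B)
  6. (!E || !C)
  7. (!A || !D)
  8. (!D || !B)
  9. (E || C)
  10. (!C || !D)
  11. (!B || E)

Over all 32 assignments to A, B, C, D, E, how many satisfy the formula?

2

The models are:
  A=F B=F C=T D=F E=F
  A=T B=F C=T D=F E=F
Count: 2.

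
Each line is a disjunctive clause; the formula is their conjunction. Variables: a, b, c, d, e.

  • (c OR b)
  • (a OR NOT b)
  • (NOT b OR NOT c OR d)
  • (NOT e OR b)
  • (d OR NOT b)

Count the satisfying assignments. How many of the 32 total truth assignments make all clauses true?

The models are:
  a=F b=F c=T d=F e=F
  a=F b=F c=T d=T e=F
  a=T b=F c=T d=F e=F
  a=T b=F c=T d=T e=F
  a=T b=T c=F d=T e=F
  a=T b=T c=F d=T e=T
  a=T b=T c=T d=T e=F
  a=T b=T c=T d=T e=T
Count: 8.

8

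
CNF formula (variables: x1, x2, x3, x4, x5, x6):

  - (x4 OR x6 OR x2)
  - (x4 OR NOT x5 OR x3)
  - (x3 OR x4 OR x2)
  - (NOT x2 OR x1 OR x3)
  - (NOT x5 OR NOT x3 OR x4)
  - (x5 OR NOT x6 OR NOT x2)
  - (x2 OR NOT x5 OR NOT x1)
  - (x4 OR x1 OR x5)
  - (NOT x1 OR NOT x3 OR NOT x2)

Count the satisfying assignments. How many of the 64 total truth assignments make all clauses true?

Split on x2, then x3.
  x2=1, x3=1: remaining (x1,x4,x5,x6) ∈ {(0,1,0,0); (0,1,1,0); (0,1,1,1)} — 3.
  x2=1, x3=0: remaining (x1,x4,x5,x6) ∈ {(1,0,0,0); (1,1,0,0); (1,1,1,0); (1,1,1,1)} — 4.
  x2=0, x3=1: 7 of the 16 assignments to (x1,x4,x5,x6) work.
  x2=0, x3=0: x6 free; 3 ways for (x1,x4,x5) × 2^1 = 6.
Total: 3 + 4 + 7 + 6 = 20.

20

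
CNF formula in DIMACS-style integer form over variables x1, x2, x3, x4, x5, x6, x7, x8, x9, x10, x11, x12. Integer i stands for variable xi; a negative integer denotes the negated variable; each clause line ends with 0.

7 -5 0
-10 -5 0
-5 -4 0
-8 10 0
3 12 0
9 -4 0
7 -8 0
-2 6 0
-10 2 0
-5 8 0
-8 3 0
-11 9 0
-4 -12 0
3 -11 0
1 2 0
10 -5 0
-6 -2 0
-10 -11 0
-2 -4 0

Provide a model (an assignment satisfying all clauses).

x1=True, x2=False, x3=False, x4=False, x5=False, x6=True, x7=True, x8=False, x9=False, x10=False, x11=False, x12=True

Pure literal: x1 appears only positively; assign x1 = True.
Pure literal: x4 appears only negated; assign x4 = False.
Branch on x2: take x2 = False.
  then x10 is forced to False.
  then x8 is forced to False.
  then x5 is forced to False.
Try x3 = False.
  then x12 is forced to True.
  then x11 is forced to False.
x6, x7, x9 are now unconstrained; take x6 = True, x7 = True, x9 = False.
Every clause has at least one true literal under this assignment.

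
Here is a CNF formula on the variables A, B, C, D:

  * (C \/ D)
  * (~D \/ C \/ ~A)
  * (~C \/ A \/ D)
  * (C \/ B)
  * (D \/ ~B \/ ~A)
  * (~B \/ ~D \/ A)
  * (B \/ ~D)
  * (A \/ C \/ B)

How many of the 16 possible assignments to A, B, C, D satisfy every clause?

The models are:
  A=T B=F C=T D=F
  A=T B=T C=T D=T
Count: 2.

2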